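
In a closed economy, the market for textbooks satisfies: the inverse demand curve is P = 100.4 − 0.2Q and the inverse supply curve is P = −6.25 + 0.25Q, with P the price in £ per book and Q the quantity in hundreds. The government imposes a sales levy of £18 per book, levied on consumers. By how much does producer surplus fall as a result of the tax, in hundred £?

Producer surplus falls by £2170 hundred.

Rewrite in direct form: Qd = 502 − 5P and Qs = 4P + 25.
Before the tax: set 502 − 5P = 4P + 25 → P* = £53, Q* = 237.
With the tax collected from consumers, demand (in seller-price terms) shifts: Qd = 502 − 5(P + 18).
Solving gives Q = 197 with consumers paying £61 and suppliers receiving £43 (the £18 wedge).
ΔPS is the trapezoid between Q = 197 and Q = 237 of height £10: ½ · (237 + 197) · 10 = £2170.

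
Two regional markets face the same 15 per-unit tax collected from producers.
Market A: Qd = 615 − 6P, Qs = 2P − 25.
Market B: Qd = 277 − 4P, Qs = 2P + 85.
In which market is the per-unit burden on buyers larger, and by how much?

Market A: pre-tax P* = 80, Q* = 135; post-tax Q = 112.5; per-unit burden on buyers = 3.75.
Market B: pre-tax P* = 32, Q* = 149; post-tax Q = 129; per-unit burden on buyers = 5.
Difference: 3.75 vs 5 → market B is larger by 1.25.

Market B, by 1.25.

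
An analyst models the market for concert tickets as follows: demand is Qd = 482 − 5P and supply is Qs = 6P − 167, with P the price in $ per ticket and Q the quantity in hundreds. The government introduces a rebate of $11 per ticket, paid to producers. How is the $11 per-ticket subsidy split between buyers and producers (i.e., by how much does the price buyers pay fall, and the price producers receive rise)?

Before the subsidy: set 482 − 5P = 6P − 167 → P* = $59, Q* = 187.
With a per-unit subsidy paid to producers, each receives P + 11 per unit sold, so supply becomes Qs = 6(P + 11) − 167.
New equilibrium: buyers pay $53, producers receive $64, Q = 217. (Wedge: Pb − Ps = −11.)
Gain to buyers: $6; to producers: $5. (They sum to $11.)

Buyers gain $6 per ticket; producers gain $5 per ticket.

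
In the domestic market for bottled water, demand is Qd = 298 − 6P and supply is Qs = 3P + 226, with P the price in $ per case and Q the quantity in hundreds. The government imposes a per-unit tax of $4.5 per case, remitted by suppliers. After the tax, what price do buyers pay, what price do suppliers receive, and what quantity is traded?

Without the tax, 298 − 6P = 3P + 226 gives 9P = 72, so P* = $8 and Q* = 250.
With the tax collected from suppliers, supply shifts: Qs = 3(P − 4.5) + 226.
Solving gives Q = 241 with buyers paying $9.5 and suppliers receiving $5 (the $4.5 wedge).

Buyers pay $9.5; suppliers receive $5; quantity = 241.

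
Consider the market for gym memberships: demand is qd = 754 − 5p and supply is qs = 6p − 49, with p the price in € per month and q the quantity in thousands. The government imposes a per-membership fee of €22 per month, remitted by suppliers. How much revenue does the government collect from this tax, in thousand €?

Before the tax: set 754 − 5p = 6p − 49 → p* = €73, q* = 389.
With the tax collected from suppliers, supply shifts: qs = 6(p − 22) − 49.
Solving gives q = 329 with buyers paying €85 and suppliers receiving €63 (the €22 wedge).
Revenue = t · Q = 22 · 329 = €7238.

Tax revenue = €7238 thousand.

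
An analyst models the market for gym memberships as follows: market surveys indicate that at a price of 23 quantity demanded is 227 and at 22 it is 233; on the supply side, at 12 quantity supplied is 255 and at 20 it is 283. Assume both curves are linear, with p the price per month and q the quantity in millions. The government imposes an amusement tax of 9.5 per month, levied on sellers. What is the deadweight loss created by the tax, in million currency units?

Deadweight loss = 99.75 million.

Demand slope: (233 − 227)/(22 − 23) = -6, so qd = 365 − 6p.
Supply slope: (283 − 255)/(20 − 12) = 3.5, so qs = 3.5p + 213.
Without the tax, 365 − 6p = 3.5p + 213 gives 9.5p = 152, so p* = 16 and q* = 269.
With the tax collected from sellers, supply shifts: qs = 3.5(p − 9.5) + 213.
New equilibrium: consumers pay 19.5, sellers receive 10, q = 248. (Wedge: pb − ps = 9.5.)
Quantity falls by |ΔQ| = |269 − 248| = 21.
DWL = ½ · t · |ΔQ| = ½ · 9.5 · 21 = 99.75.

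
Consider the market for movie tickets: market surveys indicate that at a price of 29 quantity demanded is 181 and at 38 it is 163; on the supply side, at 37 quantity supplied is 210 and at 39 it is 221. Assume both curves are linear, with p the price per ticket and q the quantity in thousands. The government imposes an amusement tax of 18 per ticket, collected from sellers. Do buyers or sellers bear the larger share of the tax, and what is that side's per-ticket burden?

Demand slope: (163 − 181)/(38 − 29) = -2, so qd = 239 − 2p.
Supply slope: (221 − 210)/(39 − 37) = 5.5, so qs = 5.5p + 6.5.
Without the tax, 239 − 2p = 5.5p + 6.5 gives 7.5p = 232.5, so p* = 31 and q* = 177.
With the tax collected from sellers, supply shifts: qs = 5.5(p − 18) + 6.5.
Solving gives q = 150.6 with buyers paying 44.2 and sellers receiving 26.2 (the 18 wedge).
Per-ticket burden: buyers 13.2, sellers 4.8.
Buyers take the larger share because demand is less price-elastic here (demand slope 2 vs supply slope 5.5).

Buyers bear the larger share: 13.2 per ticket.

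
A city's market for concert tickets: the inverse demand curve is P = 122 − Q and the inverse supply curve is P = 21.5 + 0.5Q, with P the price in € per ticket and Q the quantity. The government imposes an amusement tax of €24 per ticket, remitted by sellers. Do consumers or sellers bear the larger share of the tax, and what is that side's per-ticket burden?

Inverting to Q(P) form: Qd = 122 − P; Qs = 2P − 43.
Before the tax: set 122 − P = 2P − 43 → P* = €55, Q* = 67.
With the tax collected from sellers, supply shifts: Qs = 2(P − 24) − 43.
Solving gives Q = 51 with consumers paying €71 and sellers receiving €47 (the €24 wedge).
Per-ticket burden: consumers €16, sellers €8.
Consumers take the larger share because demand is less price-elastic here (demand slope 1 vs supply slope 2).
The less price-elastic side of the market bears the larger share of a per-unit tax.

Consumers bear the larger share: €16 per ticket.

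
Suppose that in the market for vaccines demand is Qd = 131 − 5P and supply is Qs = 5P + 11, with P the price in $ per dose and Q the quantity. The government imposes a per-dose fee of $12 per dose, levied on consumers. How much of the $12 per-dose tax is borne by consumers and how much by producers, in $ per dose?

Consumers bear $6 per dose; producers bear $6 per dose.

Before the tax: set 131 − 5P = 5P + 11 → P* = $12, Q* = 71.
With the tax collected from consumers, demand (in seller-price terms) shifts: Qd = 131 − 5(P + 12).
New equilibrium: consumers pay $18, producers receive $6, Q = 41. (Wedge: Pb − Ps = 12.)
Burden on consumers: $6; on producers: $6. (They sum to $12.)
The less price-elastic side of the market bears the larger share of a per-unit tax.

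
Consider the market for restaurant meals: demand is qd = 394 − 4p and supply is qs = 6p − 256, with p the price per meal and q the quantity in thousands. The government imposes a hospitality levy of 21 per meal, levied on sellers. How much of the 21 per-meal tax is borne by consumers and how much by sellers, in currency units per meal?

Before the tax: set 394 − 4p = 6p − 256 → p* = 65, q* = 134.
With the tax collected from sellers, supply shifts: qs = 6(p − 21) − 256.
Solving gives q = 83.6 with consumers paying 77.6 and sellers receiving 56.6 (the 21 wedge).
Burden on consumers: 12.6; on sellers: 8.4. (They sum to 21.)

Consumers bear 12.6 per meal; sellers bear 8.4 per meal.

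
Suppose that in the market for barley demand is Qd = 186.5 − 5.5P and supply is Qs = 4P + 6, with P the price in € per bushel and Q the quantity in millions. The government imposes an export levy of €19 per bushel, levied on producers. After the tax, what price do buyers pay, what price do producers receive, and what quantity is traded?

Before the tax: set 186.5 − 5.5P = 4P + 6 → P* = €19, Q* = 82.
With the tax collected from producers, supply shifts: Qs = 4(P − 19) + 6.
Solving gives Q = 38 with buyers paying €27 and producers receiving €8 (the €19 wedge).

Buyers pay €27; producers receive €8; quantity = 38.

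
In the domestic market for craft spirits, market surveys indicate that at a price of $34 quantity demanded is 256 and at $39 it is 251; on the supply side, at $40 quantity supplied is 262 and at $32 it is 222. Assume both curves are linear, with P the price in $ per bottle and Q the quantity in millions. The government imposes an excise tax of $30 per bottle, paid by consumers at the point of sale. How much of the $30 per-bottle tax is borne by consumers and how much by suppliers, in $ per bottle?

Demand slope: (251 − 256)/(39 − 34) = -1, so Qd = 290 − P.
Supply slope: (222 − 262)/(32 − 40) = 5, so Qs = 5P + 62.
Before the tax: set 290 − P = 5P + 62 → P* = $38, Q* = 252.
With the tax collected from consumers, demand (in seller-price terms) shifts: Qd = 290 − (P + 30).
New equilibrium: consumers pay $63, suppliers receive $33, Q = 227. (Wedge: Pb − Ps = 30.)
Burden on consumers: $25; on suppliers: $5. (They sum to $30.)

Consumers bear $25 per bottle; suppliers bear $5 per bottle.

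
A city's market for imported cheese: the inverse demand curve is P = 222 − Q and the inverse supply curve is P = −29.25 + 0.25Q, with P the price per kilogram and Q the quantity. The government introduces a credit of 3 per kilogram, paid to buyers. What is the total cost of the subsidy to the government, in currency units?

Government outlay = 610.2.

Rewrite in direct form: Qd = 222 − P and Qs = 4P + 117.
Without the subsidy, 222 − P = 4P + 117 gives 5P = 105, so P* = 21 and Q* = 201.
With a per-unit subsidy paid to buyers, each effectively pays P − 3, so demand becomes Qd = 222 − (P − 3).
Solving gives Q = 203.4 with buyers paying 18.6 and producers receiving 21.6 (the 3 wedge).
Outlay = t · Q = 3 · 203.4 = 610.2.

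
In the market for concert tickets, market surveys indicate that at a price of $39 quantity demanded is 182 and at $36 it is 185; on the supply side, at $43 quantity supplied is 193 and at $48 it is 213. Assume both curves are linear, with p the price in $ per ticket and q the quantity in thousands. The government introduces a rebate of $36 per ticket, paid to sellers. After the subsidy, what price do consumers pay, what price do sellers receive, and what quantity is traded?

Demand slope: (185 − 182)/(36 − 39) = -1, so qd = 221 − p.
Supply slope: (213 − 193)/(48 − 43) = 4, so qs = 4p + 21.
Without the subsidy, 221 − p = 4p + 21 gives 5p = 200, so p* = $40 and q* = 181.
With a per-unit subsidy paid to sellers, each receives p + 36 per unit sold, so supply becomes qs = 4(p + 36) + 21.
New equilibrium: consumers pay $11.2, sellers receive $47.2, q = 209.8. (Wedge: pb − ps = −36.)

Consumers pay $11.2; sellers receive $47.2; quantity = 209.8.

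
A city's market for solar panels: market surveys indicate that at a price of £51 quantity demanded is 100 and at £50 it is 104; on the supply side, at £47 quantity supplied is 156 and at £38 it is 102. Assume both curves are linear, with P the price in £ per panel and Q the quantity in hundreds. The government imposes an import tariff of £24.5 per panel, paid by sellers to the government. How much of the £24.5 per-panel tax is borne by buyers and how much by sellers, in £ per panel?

Demand slope: (104 − 100)/(50 − 51) = -4, so Qd = 304 − 4P.
Supply slope: (102 − 156)/(38 − 47) = 6, so Qs = 6P − 126.
Without the tax, 304 − 4P = 6P − 126 gives 10P = 430, so P* = £43 and Q* = 132.
With the tax collected from sellers, supply shifts: Qs = 6(P − 24.5) − 126.
New equilibrium: buyers pay £57.7, sellers receive £33.2, Q = 73.2. (Wedge: Pb − Ps = 24.5.)
Burden on buyers: £14.7; on sellers: £9.8. (They sum to £24.5.)
The less price-elastic side of the market bears the larger share of a per-unit tax.

Buyers bear £14.7 per panel; sellers bear £9.8 per panel.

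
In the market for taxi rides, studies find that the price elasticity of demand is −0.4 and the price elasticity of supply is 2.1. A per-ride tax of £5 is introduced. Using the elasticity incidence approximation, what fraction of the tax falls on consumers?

Incidence ratio: consumers' share ≈ εs / (εs + |εd|) = 2.1 / (2.1 + 0.4) = 0.84.
Supply is the more elastic side, so consumers bear the larger share.

Consumers' share ≈ 0.84.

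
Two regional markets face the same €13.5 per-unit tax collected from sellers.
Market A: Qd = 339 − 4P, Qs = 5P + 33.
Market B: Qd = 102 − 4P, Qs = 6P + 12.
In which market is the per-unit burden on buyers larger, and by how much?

Market B, by €0.6.

Market A: pre-tax P* = €34, Q* = 203; post-tax Q = 173; per-unit burden on buyers = €7.5.
Market B: pre-tax P* = €9, Q* = 66; post-tax Q = 33.6; per-unit burden on buyers = €8.1.
Difference: €7.5 vs €8.1 → market B is larger by €0.6.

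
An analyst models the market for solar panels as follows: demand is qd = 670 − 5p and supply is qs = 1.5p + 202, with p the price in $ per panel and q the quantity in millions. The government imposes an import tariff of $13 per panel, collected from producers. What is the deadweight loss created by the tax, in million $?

Before the tax: set 670 − 5p = 1.5p + 202 → p* = $72, q* = 310.
With the tax collected from producers, supply shifts: qs = 1.5(p − 13) + 202.
Solving gives q = 295 with buyers paying $75 and producers receiving $62 (the $13 wedge).
Quantity falls by |ΔQ| = |310 − 295| = 15.
DWL = ½ · t · |ΔQ| = ½ · 13 · 15 = $97.5.

Deadweight loss = $97.5 million.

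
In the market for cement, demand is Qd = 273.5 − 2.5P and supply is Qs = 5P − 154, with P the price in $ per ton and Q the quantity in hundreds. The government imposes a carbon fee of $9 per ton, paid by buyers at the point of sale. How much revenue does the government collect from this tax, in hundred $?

Tax revenue = $1044 hundred.

Without the tax, 273.5 − 2.5P = 5P − 154 gives 7.5P = 427.5, so P* = $57 and Q* = 131.
With the tax collected from buyers, demand (in seller-price terms) shifts: Qd = 273.5 − 2.5(P + 9).
New equilibrium: buyers pay $63, producers receive $54, Q = 116. (Wedge: Pb − Ps = 9.)
Revenue = t · Q = 9 · 116 = $1044.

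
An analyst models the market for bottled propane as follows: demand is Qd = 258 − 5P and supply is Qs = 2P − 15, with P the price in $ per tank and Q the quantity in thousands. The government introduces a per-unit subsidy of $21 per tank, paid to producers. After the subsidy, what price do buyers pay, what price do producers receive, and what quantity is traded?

Buyers pay $33; producers receive $54; quantity = 93.

Before the subsidy: set 258 − 5P = 2P − 15 → P* = $39, Q* = 63.
With a per-unit subsidy paid to producers, each receives P + 21 per unit sold, so supply becomes Qs = 2(P + 21) − 15.
Solving gives Q = 93 with buyers paying $33 and producers receiving $54 (the $21 wedge).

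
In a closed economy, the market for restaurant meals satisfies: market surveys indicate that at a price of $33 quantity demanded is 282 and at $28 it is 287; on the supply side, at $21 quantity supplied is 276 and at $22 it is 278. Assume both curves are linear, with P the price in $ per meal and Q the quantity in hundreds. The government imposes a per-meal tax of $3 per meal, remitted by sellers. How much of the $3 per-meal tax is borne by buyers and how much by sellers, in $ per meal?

Demand slope: (287 − 282)/(28 − 33) = -1, so Qd = 315 − P.
Supply slope: (278 − 276)/(22 − 21) = 2, so Qs = 2P + 234.
Before the tax: set 315 − P = 2P + 234 → P* = $27, Q* = 288.
With the tax collected from sellers, supply shifts: Qs = 2(P − 3) + 234.
Solving gives Q = 286 with buyers paying $29 and sellers receiving $26 (the $3 wedge).
Burden on buyers: $2; on sellers: $1. (They sum to $3.)
The less price-elastic side of the market bears the larger share of a per-unit tax.

Buyers bear $2 per meal; sellers bear $1 per meal.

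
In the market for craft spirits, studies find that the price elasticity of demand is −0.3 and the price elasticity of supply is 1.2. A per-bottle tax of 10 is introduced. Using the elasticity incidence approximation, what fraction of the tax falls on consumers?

Consumers' share ≈ 0.8.

Incidence ratio: consumers' share ≈ εs / (εs + |εd|) = 1.2 / (1.2 + 0.3) = 0.8.
Supply is the more elastic side, so consumers bear the larger share.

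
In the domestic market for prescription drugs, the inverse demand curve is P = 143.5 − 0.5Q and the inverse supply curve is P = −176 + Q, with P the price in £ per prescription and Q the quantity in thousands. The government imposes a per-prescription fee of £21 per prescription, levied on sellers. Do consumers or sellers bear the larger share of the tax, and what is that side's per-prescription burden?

Rewrite in direct form: Qd = 287 − 2P and Qs = P + 176.
Without the tax, 287 − 2P = P + 176 gives 3P = 111, so P* = £37 and Q* = 213.
With the tax collected from sellers, supply shifts: Qs = (P − 21) + 176.
Solving gives Q = 199 with consumers paying £44 and sellers receiving £23 (the £21 wedge).
Per-prescription burden: consumers £7, sellers £14.
Sellers take the larger share because supply is less price-elastic here (demand slope 2 vs supply slope 1).

Sellers bear the larger share: £14 per prescription.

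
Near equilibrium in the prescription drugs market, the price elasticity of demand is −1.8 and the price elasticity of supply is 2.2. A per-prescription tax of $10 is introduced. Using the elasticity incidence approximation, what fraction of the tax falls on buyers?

Buyers' share ≈ 0.55.

Incidence ratio: buyers' share ≈ εs / (εs + |εd|) = 2.2 / (2.2 + 1.8) = 0.55.
Supply is the more elastic side, so buyers bear the larger share.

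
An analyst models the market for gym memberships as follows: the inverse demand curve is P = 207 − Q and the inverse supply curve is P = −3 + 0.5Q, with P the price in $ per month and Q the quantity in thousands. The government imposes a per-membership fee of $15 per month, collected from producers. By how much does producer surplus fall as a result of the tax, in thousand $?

Producer surplus falls by $675 thousand.

Rewrite in direct form: Qd = 207 − P and Qs = 2P + 6.
Without the tax, 207 − P = 2P + 6 gives 3P = 201, so P* = $67 and Q* = 140.
With the tax collected from producers, supply shifts: Qs = 2(P − 15) + 6.
New equilibrium: buyers pay $77, producers receive $62, Q = 130. (Wedge: Pb − Ps = 15.)
ΔPS is the trapezoid between Q = 130 and Q = 140 of height $5: ½ · (140 + 130) · 5 = $675.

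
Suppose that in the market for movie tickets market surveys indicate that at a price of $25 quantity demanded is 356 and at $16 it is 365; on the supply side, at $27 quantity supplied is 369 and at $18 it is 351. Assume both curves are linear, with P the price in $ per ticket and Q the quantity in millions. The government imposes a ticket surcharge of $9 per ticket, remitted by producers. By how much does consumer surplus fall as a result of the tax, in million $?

Demand slope: (365 − 356)/(16 − 25) = -1, so Qd = 381 − P.
Supply slope: (351 − 369)/(18 − 27) = 2, so Qs = 2P + 315.
Before the tax: set 381 − P = 2P + 315 → P* = $22, Q* = 359.
With the tax collected from producers, supply shifts: Qs = 2(P − 9) + 315.
New equilibrium: consumers pay $28, producers receive $19, Q = 353. (Wedge: Pb − Ps = 9.)
ΔCS is the trapezoid between Q = 353 and Q = 359 of height $6: ½ · (359 + 353) · 6 = $2136.

Consumer surplus falls by $2136 million.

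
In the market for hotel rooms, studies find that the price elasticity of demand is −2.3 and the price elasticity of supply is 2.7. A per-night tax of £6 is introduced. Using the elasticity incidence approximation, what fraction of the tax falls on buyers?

Buyers' share ≈ 0.54.

Incidence ratio: buyers' share ≈ εs / (εs + |εd|) = 2.7 / (2.7 + 2.3) = 0.54.
Supply is the more elastic side, so buyers bear the larger share.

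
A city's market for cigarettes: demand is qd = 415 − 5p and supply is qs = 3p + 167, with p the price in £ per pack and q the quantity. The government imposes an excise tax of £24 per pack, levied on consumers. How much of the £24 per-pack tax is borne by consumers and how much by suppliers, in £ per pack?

Before the tax: set 415 − 5p = 3p + 167 → p* = £31, q* = 260.
With the tax collected from consumers, demand (in seller-price terms) shifts: qd = 415 − 5(p + 24).
Solving gives q = 215 with consumers paying £40 and suppliers receiving £16 (the £24 wedge).
Burden on consumers: £9; on suppliers: £15. (They sum to £24.)

Consumers bear £9 per pack; suppliers bear £15 per pack.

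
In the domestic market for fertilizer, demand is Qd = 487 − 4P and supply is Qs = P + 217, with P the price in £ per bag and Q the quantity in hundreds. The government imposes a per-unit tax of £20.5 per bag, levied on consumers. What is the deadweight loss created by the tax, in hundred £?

Deadweight loss = £168.1 hundred.

Before the tax: set 487 − 4P = P + 217 → P* = £54, Q* = 271.
With the tax collected from consumers, demand (in seller-price terms) shifts: Qd = 487 − 4(P + 20.5).
New equilibrium: consumers pay £58.1, suppliers receive £37.6, Q = 254.6. (Wedge: Pb − Ps = 20.5.)
Quantity falls by |ΔQ| = |271 − 254.6| = 16.4.
DWL = ½ · t · |ΔQ| = ½ · 20.5 · 16.4 = £168.1.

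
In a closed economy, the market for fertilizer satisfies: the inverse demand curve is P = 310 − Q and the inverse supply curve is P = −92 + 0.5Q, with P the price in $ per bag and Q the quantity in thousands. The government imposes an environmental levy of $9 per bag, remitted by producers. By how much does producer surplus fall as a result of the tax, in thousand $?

Inverting to Q(P) form: Qd = 310 − P; Qs = 2P + 184.
Before the tax: set 310 − P = 2P + 184 → P* = $42, Q* = 268.
With the tax collected from producers, supply shifts: Qs = 2(P − 9) + 184.
New equilibrium: consumers pay $48, producers receive $39, Q = 262. (Wedge: Pb − Ps = 9.)
ΔPS is the trapezoid between Q = 262 and Q = 268 of height $3: ½ · (268 + 262) · 3 = $795.

Producer surplus falls by $795 thousand.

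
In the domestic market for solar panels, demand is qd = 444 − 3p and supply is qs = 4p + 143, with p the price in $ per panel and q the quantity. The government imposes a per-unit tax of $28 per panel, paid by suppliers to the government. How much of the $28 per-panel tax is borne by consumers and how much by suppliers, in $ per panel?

Before the tax: set 444 − 3p = 4p + 143 → p* = $43, q* = 315.
With the tax collected from suppliers, supply shifts: qs = 4(p − 28) + 143.
Solving gives q = 267 with consumers paying $59 and suppliers receiving $31 (the $28 wedge).
Burden on consumers: $16; on suppliers: $12. (They sum to $28.)

Consumers bear $16 per panel; suppliers bear $12 per panel.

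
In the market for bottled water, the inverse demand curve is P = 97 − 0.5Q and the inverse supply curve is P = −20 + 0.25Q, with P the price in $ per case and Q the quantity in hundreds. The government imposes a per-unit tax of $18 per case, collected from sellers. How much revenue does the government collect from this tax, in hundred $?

Inverting to Q(P) form: Qd = 194 − 2P; Qs = 4P + 80.
Before the tax: set 194 − 2P = 4P + 80 → P* = $19, Q* = 156.
With the tax collected from sellers, supply shifts: Qs = 4(P − 18) + 80.
New equilibrium: consumers pay $31, sellers receive $13, Q = 132. (Wedge: Pb − Ps = 18.)
Revenue = t · Q = 18 · 132 = $2376.

Tax revenue = $2376 hundred.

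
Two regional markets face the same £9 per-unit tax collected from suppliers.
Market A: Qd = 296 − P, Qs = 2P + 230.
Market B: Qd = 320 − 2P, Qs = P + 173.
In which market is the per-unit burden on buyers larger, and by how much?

Market A: pre-tax P* = £22, Q* = 274; post-tax Q = 268; per-unit burden on buyers = £6.
Market B: pre-tax P* = £49, Q* = 222; post-tax Q = 216; per-unit burden on buyers = £3.
Difference: £6 vs £3 → market A is larger by £3.

Market A, by £3.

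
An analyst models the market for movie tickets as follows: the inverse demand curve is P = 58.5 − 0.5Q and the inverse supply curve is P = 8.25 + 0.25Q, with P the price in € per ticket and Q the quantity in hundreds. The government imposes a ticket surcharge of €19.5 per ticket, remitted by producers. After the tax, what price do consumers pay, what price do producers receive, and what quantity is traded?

Consumers pay €38; producers receive €18.5; quantity = 41.

Inverting to Q(P) form: Qd = 117 − 2P; Qs = 4P − 33.
Without the tax, 117 − 2P = 4P − 33 gives 6P = 150, so P* = €25 and Q* = 67.
With the tax collected from producers, supply shifts: Qs = 4(P − 19.5) − 33.
Solving gives Q = 41 with consumers paying €38 and producers receiving €18.5 (the €19.5 wedge).
The less price-elastic side of the market bears the larger share of a per-unit tax.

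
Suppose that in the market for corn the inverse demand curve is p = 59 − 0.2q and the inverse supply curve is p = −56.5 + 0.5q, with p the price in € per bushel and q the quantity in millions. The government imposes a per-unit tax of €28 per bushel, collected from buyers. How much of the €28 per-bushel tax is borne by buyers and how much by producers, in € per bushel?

Buyers bear €8 per bushel; producers bear €20 per bushel.

Inverting to q(p) form: qd = 295 − 5p; qs = 2p + 113.
Without the tax, 295 − 5p = 2p + 113 gives 7p = 182, so p* = €26 and q* = 165.
With the tax collected from buyers, demand (in seller-price terms) shifts: qd = 295 − 5(p + 28).
New equilibrium: buyers pay €34, producers receive €6, q = 125. (Wedge: pb − ps = 28.)
Burden on buyers: €8; on producers: €20. (They sum to €28.)
The less price-elastic side of the market bears the larger share of a per-unit tax.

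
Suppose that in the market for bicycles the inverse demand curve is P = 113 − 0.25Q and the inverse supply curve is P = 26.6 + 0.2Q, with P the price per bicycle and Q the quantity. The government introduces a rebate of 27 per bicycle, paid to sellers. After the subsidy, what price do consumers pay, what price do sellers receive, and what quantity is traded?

Consumers pay 50; sellers receive 77; quantity = 252.

Rewrite in direct form: Qd = 452 − 4P and Qs = 5P − 133.
Without the subsidy, 452 − 4P = 5P − 133 gives 9P = 585, so P* = 65 and Q* = 192.
With a per-unit subsidy paid to sellers, each receives P + 27 per unit sold, so supply becomes Qs = 5(P + 27) − 133.
Solving gives Q = 252 with consumers paying 50 and sellers receiving 77 (the 27 wedge).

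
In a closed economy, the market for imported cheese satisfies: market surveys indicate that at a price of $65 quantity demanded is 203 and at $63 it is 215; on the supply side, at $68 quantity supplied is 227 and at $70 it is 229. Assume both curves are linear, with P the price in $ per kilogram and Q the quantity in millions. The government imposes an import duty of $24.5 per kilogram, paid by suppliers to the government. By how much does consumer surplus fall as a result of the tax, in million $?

Demand slope: (215 − 203)/(63 − 65) = -6, so Qd = 593 − 6P.
Supply slope: (229 − 227)/(70 − 68) = 1, so Qs = P + 159.
Before the tax: set 593 − 6P = P + 159 → P* = $62, Q* = 221.
With the tax collected from suppliers, supply shifts: Qs = (P − 24.5) + 159.
Solving gives Q = 200 with consumers paying $65.5 and suppliers receiving $41 (the $24.5 wedge).
ΔCS is the trapezoid between Q = 200 and Q = 221 of height $3.5: ½ · (221 + 200) · 3.5 = $736.75.

Consumer surplus falls by $736.75 million.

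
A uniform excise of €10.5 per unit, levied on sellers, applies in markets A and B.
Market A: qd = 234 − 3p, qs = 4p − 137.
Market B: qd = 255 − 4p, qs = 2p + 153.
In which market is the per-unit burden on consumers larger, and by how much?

Market A: pre-tax p* = €53, q* = 75; post-tax q = 57; per-unit burden on consumers = €6.
Market B: pre-tax p* = €17, q* = 187; post-tax q = 173; per-unit burden on consumers = €3.5.
Difference: €6 vs €3.5 → market A is larger by €2.5.

Market A, by €2.5.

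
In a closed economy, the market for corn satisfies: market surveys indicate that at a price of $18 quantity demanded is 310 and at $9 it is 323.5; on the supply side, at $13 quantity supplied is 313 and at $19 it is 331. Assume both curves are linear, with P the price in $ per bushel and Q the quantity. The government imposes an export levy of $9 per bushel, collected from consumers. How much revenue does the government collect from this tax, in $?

Demand slope: (323.5 − 310)/(9 − 18) = -1.5, so Qd = 337 − 1.5P.
Supply slope: (331 − 313)/(19 − 13) = 3, so Qs = 3P + 274.
Before the tax: set 337 − 1.5P = 3P + 274 → P* = $14, Q* = 316.
With the tax collected from consumers, demand (in seller-price terms) shifts: Qd = 337 − 1.5(P + 9).
New equilibrium: consumers pay $20, sellers receive $11, Q = 307. (Wedge: Pb − Ps = 9.)
Revenue = t · Q = 9 · 307 = $2763.

Tax revenue = $2763.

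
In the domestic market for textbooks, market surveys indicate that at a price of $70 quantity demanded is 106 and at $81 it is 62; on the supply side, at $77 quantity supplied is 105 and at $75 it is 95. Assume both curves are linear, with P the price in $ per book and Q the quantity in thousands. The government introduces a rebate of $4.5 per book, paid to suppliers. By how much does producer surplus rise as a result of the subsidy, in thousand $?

Producer surplus rises by $190 thousand.

Demand slope: (62 − 106)/(81 − 70) = -4, so Qd = 386 − 4P.
Supply slope: (95 − 105)/(75 − 77) = 5, so Qs = 5P − 280.
Without the subsidy, 386 − 4P = 5P − 280 gives 9P = 666, so P* = $74 and Q* = 90.
With a per-unit subsidy paid to suppliers, each receives P + 4.5 per unit sold, so supply becomes Qs = 5(P + 4.5) − 280.
Solving gives Q = 100 with consumers paying $71.5 and suppliers receiving $76 (the $4.5 wedge).
ΔPS is the trapezoid between Q = 100 and Q = 90 of height $2: ½ · (90 + 100) · 2 = $190.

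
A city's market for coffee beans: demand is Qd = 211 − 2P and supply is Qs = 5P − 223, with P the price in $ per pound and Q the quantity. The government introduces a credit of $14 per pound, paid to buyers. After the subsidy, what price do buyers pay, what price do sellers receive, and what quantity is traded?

Without the subsidy, 211 − 2P = 5P − 223 gives 7P = 434, so P* = $62 and Q* = 87.
With a per-unit subsidy paid to buyers, each effectively pays P − 14, so demand becomes Qd = 211 − 2(P − 14).
Solving gives Q = 107 with buyers paying $52 and sellers receiving $66 (the $14 wedge).

Buyers pay $52; sellers receive $66; quantity = 107.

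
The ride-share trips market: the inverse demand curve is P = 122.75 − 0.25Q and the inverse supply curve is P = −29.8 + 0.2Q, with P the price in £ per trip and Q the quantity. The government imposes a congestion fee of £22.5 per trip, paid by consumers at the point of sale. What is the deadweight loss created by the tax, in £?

Deadweight loss = £562.5.

Inverting to Q(P) form: Qd = 491 − 4P; Qs = 5P + 149.
Before the tax: set 491 − 4P = 5P + 149 → P* = £38, Q* = 339.
With the tax collected from consumers, demand (in seller-price terms) shifts: Qd = 491 − 4(P + 22.5).
New equilibrium: consumers pay £50.5, producers receive £28, Q = 289. (Wedge: Pb − Ps = 22.5.)
Quantity falls by |ΔQ| = |339 − 289| = 50.
DWL = ½ · t · |ΔQ| = ½ · 22.5 · 50 = £562.5.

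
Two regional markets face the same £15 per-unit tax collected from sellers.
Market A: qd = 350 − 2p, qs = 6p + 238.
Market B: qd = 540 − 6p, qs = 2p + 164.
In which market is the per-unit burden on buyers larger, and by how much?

Market A: pre-tax p* = £14, q* = 322; post-tax q = 299.5; per-unit burden on buyers = £11.25.
Market B: pre-tax p* = £47, q* = 258; post-tax q = 235.5; per-unit burden on buyers = £3.75.
Difference: £11.25 vs £3.75 → market A is larger by £7.5.

Market A, by £7.5.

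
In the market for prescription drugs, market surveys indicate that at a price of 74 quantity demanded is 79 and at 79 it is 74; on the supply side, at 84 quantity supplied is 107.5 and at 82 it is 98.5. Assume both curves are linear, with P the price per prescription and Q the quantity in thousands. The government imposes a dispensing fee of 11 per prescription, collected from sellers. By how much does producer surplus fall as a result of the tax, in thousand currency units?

Demand slope: (74 − 79)/(79 − 74) = -1, so Qd = 153 − P.
Supply slope: (98.5 − 107.5)/(82 − 84) = 4.5, so Qs = 4.5P − 270.5.
Without the tax, 153 − P = 4.5P − 270.5 gives 5.5P = 423.5, so P* = 77 and Q* = 76.
With the tax collected from sellers, supply shifts: Qs = 4.5(P − 11) − 270.5.
Solving gives Q = 67 with consumers paying 86 and sellers receiving 75 (the 11 wedge).
ΔPS is the trapezoid between Q = 67 and Q = 76 of height 2: ½ · (76 + 67) · 2 = 143.

Producer surplus falls by 143 thousand.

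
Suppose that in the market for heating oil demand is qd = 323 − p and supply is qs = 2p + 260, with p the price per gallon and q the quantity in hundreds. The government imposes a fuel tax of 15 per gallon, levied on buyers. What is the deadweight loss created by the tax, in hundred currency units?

Without the tax, 323 − p = 2p + 260 gives 3p = 63, so p* = 21 and q* = 302.
With the tax collected from buyers, demand (in seller-price terms) shifts: qd = 323 − (p + 15).
Solving gives q = 292 with buyers paying 31 and producers receiving 16 (the 15 wedge).
Quantity falls by |ΔQ| = |302 − 292| = 10.
DWL = ½ · t · |ΔQ| = ½ · 15 · 10 = 75.

Deadweight loss = 75 hundred.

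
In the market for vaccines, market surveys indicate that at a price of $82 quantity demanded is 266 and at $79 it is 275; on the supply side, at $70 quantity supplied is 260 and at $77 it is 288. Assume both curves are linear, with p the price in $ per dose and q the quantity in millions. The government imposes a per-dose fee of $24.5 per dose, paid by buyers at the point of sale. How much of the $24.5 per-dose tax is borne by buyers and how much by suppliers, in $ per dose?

Buyers bear $14 per dose; suppliers bear $10.5 per dose.

Demand slope: (275 − 266)/(79 − 82) = -3, so qd = 512 − 3p.
Supply slope: (288 − 260)/(77 − 70) = 4, so qs = 4p − 20.
Without the tax, 512 − 3p = 4p − 20 gives 7p = 532, so p* = $76 and q* = 284.
With the tax collected from buyers, demand (in seller-price terms) shifts: qd = 512 − 3(p + 24.5).
Solving gives q = 242 with buyers paying $90 and suppliers receiving $65.5 (the $24.5 wedge).
Burden on buyers: $14; on suppliers: $10.5. (They sum to $24.5.)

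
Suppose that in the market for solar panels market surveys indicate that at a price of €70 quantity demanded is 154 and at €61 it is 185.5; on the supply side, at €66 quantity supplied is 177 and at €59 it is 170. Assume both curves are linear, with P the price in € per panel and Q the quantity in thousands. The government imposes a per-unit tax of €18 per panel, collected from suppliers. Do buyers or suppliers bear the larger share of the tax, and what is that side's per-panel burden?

Demand slope: (185.5 − 154)/(61 − 70) = -3.5, so Qd = 399 − 3.5P.
Supply slope: (170 − 177)/(59 − 66) = 1, so Qs = P + 111.
Without the tax, 399 − 3.5P = P + 111 gives 4.5P = 288, so P* = €64 and Q* = 175.
With the tax collected from suppliers, supply shifts: Qs = (P − 18) + 111.
Solving gives Q = 161 with buyers paying €68 and suppliers receiving €50 (the €18 wedge).
Per-panel burden: buyers €4, suppliers €14.
Suppliers take the larger share because supply is less price-elastic here (demand slope 3.5 vs supply slope 1).
The less price-elastic side of the market bears the larger share of a per-unit tax.

Suppliers bear the larger share: €14 per panel.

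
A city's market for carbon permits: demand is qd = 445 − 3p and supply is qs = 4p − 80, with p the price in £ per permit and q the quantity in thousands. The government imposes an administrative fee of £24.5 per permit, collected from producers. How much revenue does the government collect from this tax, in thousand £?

Tax revenue = £4361 thousand.

Without the tax, 445 − 3p = 4p − 80 gives 7p = 525, so p* = £75 and q* = 220.
With the tax collected from producers, supply shifts: qs = 4(p − 24.5) − 80.
New equilibrium: consumers pay £89, producers receive £64.5, q = 178. (Wedge: pb − ps = 24.5.)
Revenue = t · Q = 24.5 · 178 = £4361.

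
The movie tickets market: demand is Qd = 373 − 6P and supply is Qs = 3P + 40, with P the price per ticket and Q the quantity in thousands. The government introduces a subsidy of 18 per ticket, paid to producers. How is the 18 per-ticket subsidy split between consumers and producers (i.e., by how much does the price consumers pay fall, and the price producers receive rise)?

Without the subsidy, 373 − 6P = 3P + 40 gives 9P = 333, so P* = 37 and Q* = 151.
With a per-unit subsidy paid to producers, each receives P + 18 per unit sold, so supply becomes Qs = 3(P + 18) + 40.
Solving gives Q = 187 with consumers paying 31 and producers receiving 49 (the 18 wedge).
Gain to consumers: 6; to producers: 12. (They sum to 18.)

Consumers gain 6 per ticket; producers gain 12 per ticket.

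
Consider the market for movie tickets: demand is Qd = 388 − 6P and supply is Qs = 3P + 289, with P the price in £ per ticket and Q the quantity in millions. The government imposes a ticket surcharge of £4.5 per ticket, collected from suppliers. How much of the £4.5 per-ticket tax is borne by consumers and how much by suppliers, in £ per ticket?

Without the tax, 388 − 6P = 3P + 289 gives 9P = 99, so P* = £11 and Q* = 322.
With the tax collected from suppliers, supply shifts: Qs = 3(P − 4.5) + 289.
New equilibrium: consumers pay £12.5, suppliers receive £8, Q = 313. (Wedge: Pb − Ps = 4.5.)
Burden on consumers: £1.5; on suppliers: £3. (They sum to £4.5.)
The less price-elastic side of the market bears the larger share of a per-unit tax.

Consumers bear £1.5 per ticket; suppliers bear £3 per ticket.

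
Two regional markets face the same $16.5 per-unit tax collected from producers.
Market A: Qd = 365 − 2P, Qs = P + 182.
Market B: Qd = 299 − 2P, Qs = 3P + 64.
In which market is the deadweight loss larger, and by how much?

Market A: pre-tax P* = $61, Q* = 243; post-tax Q = 232; deadweight loss = $90.75.
Market B: pre-tax P* = $47, Q* = 205; post-tax Q = 185.2; deadweight loss = $163.35.
Difference: $90.75 vs $163.35 → market B is larger by $72.6.

Market B, by $72.6.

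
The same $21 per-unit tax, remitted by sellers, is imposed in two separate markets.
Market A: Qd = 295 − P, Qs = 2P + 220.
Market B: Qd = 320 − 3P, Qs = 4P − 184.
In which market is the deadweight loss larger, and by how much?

Market B, by $231.

Market A: pre-tax P* = $25, Q* = 270; post-tax Q = 256; deadweight loss = $147.
Market B: pre-tax P* = $72, Q* = 104; post-tax Q = 68; deadweight loss = $378.
Difference: $147 vs $378 → market B is larger by $231.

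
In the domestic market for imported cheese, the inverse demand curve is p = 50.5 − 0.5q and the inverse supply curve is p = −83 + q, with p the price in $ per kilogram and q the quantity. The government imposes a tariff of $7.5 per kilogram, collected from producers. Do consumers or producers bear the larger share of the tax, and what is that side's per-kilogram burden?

Producers bear the larger share: $5 per kilogram.

Rewrite in direct form: qd = 101 − 2p and qs = p + 83.
Without the tax, 101 − 2p = p + 83 gives 3p = 18, so p* = $6 and q* = 89.
With the tax collected from producers, supply shifts: qs = (p − 7.5) + 83.
Solving gives q = 84 with consumers paying $8.5 and producers receiving $1 (the $7.5 wedge).
Per-kilogram burden: consumers $2.5, producers $5.
Producers take the larger share because supply is less price-elastic here (demand slope 2 vs supply slope 1).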